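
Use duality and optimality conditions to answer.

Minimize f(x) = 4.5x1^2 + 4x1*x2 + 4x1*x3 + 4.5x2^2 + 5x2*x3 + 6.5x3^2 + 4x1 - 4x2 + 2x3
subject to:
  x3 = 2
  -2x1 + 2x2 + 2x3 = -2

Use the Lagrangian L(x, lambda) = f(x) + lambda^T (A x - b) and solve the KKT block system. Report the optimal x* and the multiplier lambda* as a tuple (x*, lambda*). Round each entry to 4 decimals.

Form the Lagrangian:
  L(x, lambda) = (1/2) x^T Q x + c^T x + lambda^T (A x - b)
Stationarity (grad_x L = 0): Q x + c + A^T lambda = 0.
Primal feasibility: A x = b.

This gives the KKT block system:
  [ Q   A^T ] [ x     ]   [-c ]
  [ A    0  ] [ lambda ] = [ b ]

Solving the linear system:
  x*      = (0.8077, -2.1923, 2)
  lambda* = (-30.7692, 5.25)
  f(x*)   = 44.0192

x* = (0.8077, -2.1923, 2), lambda* = (-30.7692, 5.25)


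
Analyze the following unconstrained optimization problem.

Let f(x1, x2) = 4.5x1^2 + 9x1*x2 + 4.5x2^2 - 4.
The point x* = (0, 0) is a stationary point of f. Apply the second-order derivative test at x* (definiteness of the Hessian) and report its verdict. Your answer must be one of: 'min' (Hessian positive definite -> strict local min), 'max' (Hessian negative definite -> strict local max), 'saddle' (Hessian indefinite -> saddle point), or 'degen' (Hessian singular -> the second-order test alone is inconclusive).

Compute the Hessian H = grad^2 f:
  H = [[9, 9], [9, 9]]
Verify stationarity: grad f(x*) = H x* + g = (0, 0).
Eigenvalues of H: 0, 18.
H has a zero eigenvalue (singular; positive semidefinite but not definite), so H is neither positive definite, negative definite, nor indefinite. The second-order test alone is inconclusive -> degen.
(Indeed, f is constant along the null direction of H through x*, so x* is not a strict local extremum.)

degen


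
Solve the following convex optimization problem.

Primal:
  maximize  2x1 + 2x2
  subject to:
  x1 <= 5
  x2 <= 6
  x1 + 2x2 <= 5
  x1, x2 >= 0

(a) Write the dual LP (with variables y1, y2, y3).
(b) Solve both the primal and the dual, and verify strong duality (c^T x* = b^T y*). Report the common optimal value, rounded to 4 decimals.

The standard primal-dual pair for 'max c^T x s.t. A x <= b, x >= 0' is:
  Dual:  min b^T y  s.t.  A^T y >= c,  y >= 0.

So the dual LP is:
  minimize  5y1 + 6y2 + 5y3
  subject to:
    y1 + y3 >= 2
    y2 + 2y3 >= 2
    y1, y2, y3 >= 0

Solving the primal: x* = (5, 0).
  primal value c^T x* = 10.
Solving the dual: y* = (1, 0, 1).
  dual value b^T y* = 10.
Strong duality: c^T x* = b^T y*. Confirmed.

10


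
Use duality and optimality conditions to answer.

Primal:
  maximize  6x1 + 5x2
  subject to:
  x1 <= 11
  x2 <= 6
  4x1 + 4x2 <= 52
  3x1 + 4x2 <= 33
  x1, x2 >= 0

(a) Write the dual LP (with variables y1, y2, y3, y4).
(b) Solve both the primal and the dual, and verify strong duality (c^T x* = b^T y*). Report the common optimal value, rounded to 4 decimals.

The standard primal-dual pair for 'max c^T x s.t. A x <= b, x >= 0' is:
  Dual:  min b^T y  s.t.  A^T y >= c,  y >= 0.

So the dual LP is:
  minimize  11y1 + 6y2 + 52y3 + 33y4
  subject to:
    y1 + 4y3 + 3y4 >= 6
    y2 + 4y3 + 4y4 >= 5
    y1, y2, y3, y4 >= 0

Solving the primal: x* = (11, 0).
  primal value c^T x* = 66.
Solving the dual: y* = (0, 0, 0, 2).
  dual value b^T y* = 66.
Strong duality: c^T x* = b^T y*. Confirmed.

66


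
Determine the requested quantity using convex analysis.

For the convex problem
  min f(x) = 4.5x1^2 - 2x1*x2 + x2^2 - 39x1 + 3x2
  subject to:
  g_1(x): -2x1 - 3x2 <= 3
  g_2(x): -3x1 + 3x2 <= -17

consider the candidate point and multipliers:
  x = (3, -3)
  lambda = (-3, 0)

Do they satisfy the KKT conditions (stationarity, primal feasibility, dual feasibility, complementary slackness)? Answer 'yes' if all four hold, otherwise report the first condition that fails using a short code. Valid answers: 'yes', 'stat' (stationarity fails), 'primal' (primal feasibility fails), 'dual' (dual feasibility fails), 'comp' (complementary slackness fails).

Gradient of f: grad f(x) = Q x + c = (-6, -9)
Constraint values g_i(x) = a_i^T x - b_i:
  g_1((3, -3)) = 0
  g_2((3, -3)) = -1
Stationarity residual: grad f(x) + sum_i lambda_i a_i = (0, 0)
  -> stationarity OK
Primal feasibility (all g_i <= 0): OK
Dual feasibility (all lambda_i >= 0): FAILS
Complementary slackness (lambda_i * g_i(x) = 0 for all i): OK

Verdict: the first failing condition is dual_feasibility -> dual.

dual


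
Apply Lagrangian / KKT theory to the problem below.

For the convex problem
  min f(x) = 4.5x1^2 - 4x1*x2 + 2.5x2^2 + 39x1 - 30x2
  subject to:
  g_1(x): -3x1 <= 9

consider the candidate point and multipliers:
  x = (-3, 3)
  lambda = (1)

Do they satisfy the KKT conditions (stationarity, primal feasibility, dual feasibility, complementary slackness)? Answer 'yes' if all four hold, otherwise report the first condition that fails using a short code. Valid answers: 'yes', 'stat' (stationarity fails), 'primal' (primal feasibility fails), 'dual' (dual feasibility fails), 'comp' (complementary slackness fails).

Gradient of f: grad f(x) = Q x + c = (0, -3)
Constraint values g_i(x) = a_i^T x - b_i:
  g_1((-3, 3)) = 0
Stationarity residual: grad f(x) + sum_i lambda_i a_i = (-3, -3)
  -> stationarity FAILS
Primal feasibility (all g_i <= 0): OK
Dual feasibility (all lambda_i >= 0): OK
Complementary slackness (lambda_i * g_i(x) = 0 for all i): OK

Verdict: the first failing condition is stationarity -> stat.

stat


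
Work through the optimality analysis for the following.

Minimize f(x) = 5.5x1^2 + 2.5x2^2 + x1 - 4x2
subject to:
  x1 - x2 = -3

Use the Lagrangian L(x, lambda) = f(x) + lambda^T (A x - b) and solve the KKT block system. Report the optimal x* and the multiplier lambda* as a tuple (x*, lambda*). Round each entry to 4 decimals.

Form the Lagrangian:
  L(x, lambda) = (1/2) x^T Q x + c^T x + lambda^T (A x - b)
Stationarity (grad_x L = 0): Q x + c + A^T lambda = 0.
Primal feasibility: A x = b.

This gives the KKT block system:
  [ Q   A^T ] [ x     ]   [-c ]
  [ A    0  ] [ lambda ] = [ b ]

Solving the linear system:
  x*      = (-0.75, 2.25)
  lambda* = (7.25)
  f(x*)   = 6

x* = (-0.75, 2.25), lambda* = (7.25)


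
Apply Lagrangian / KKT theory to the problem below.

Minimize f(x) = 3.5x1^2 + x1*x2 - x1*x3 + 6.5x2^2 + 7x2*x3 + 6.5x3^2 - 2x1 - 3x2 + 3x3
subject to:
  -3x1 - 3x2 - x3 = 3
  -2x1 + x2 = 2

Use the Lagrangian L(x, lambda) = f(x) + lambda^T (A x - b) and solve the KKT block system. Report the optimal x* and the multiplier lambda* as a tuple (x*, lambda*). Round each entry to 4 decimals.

Form the Lagrangian:
  L(x, lambda) = (1/2) x^T Q x + c^T x + lambda^T (A x - b)
Stationarity (grad_x L = 0): Q x + c + A^T lambda = 0.
Primal feasibility: A x = b.

This gives the KKT block system:
  [ Q   A^T ] [ x     ]   [-c ]
  [ A    0  ] [ lambda ] = [ b ]

Solving the linear system:
  x*      = (-0.9399, 0.1202, -0.5408)
  lambda* = (-2.2494, -0.585)
  f(x*)   = 3.9076

x* = (-0.9399, 0.1202, -0.5408), lambda* = (-2.2494, -0.585)


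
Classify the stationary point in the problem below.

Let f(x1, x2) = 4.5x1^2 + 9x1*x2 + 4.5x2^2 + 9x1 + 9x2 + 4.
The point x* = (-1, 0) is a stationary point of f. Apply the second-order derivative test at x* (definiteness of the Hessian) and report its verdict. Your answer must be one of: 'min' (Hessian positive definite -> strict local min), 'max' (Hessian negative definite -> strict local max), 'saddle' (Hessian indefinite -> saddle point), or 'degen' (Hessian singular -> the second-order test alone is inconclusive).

Compute the Hessian H = grad^2 f:
  H = [[9, 9], [9, 9]]
Verify stationarity: grad f(x*) = H x* + g = (0, 0).
Eigenvalues of H: 0, 18.
H has a zero eigenvalue (singular; positive semidefinite but not definite), so H is neither positive definite, negative definite, nor indefinite. The second-order test alone is inconclusive -> degen.
(Indeed, f is constant along the null direction of H through x*, so x* is not a strict local extremum.)

degen


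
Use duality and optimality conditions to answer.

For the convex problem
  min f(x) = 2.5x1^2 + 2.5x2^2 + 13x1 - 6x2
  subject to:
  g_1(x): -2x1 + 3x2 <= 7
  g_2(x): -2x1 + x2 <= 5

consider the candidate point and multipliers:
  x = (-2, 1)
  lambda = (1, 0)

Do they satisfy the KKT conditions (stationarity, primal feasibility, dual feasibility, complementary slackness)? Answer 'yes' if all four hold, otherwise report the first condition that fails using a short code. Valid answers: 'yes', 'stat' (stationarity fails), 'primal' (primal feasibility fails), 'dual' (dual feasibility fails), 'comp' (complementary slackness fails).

Gradient of f: grad f(x) = Q x + c = (3, -1)
Constraint values g_i(x) = a_i^T x - b_i:
  g_1((-2, 1)) = 0
  g_2((-2, 1)) = 0
Stationarity residual: grad f(x) + sum_i lambda_i a_i = (1, 2)
  -> stationarity FAILS
Primal feasibility (all g_i <= 0): OK
Dual feasibility (all lambda_i >= 0): OK
Complementary slackness (lambda_i * g_i(x) = 0 for all i): OK

Verdict: the first failing condition is stationarity -> stat.

stat


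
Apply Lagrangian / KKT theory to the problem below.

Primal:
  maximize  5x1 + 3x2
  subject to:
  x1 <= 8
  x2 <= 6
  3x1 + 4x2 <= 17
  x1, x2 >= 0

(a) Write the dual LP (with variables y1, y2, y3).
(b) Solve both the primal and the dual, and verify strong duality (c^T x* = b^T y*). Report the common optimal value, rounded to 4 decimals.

The standard primal-dual pair for 'max c^T x s.t. A x <= b, x >= 0' is:
  Dual:  min b^T y  s.t.  A^T y >= c,  y >= 0.

So the dual LP is:
  minimize  8y1 + 6y2 + 17y3
  subject to:
    y1 + 3y3 >= 5
    y2 + 4y3 >= 3
    y1, y2, y3 >= 0

Solving the primal: x* = (5.6667, 0).
  primal value c^T x* = 28.3333.
Solving the dual: y* = (0, 0, 1.6667).
  dual value b^T y* = 28.3333.
Strong duality: c^T x* = b^T y*. Confirmed.

28.3333


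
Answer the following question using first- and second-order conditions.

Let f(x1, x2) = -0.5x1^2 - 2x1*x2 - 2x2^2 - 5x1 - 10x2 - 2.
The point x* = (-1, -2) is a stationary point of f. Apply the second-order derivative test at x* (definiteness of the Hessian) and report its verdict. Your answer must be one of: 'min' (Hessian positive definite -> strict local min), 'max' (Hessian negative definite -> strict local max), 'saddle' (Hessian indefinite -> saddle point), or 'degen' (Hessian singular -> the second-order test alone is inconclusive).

Compute the Hessian H = grad^2 f:
  H = [[-1, -2], [-2, -4]]
Verify stationarity: grad f(x*) = H x* + g = (0, 0).
Eigenvalues of H: -5, 0.
H has a zero eigenvalue (singular; negative semidefinite but not definite), so H is neither positive definite, negative definite, nor indefinite. The second-order test alone is inconclusive -> degen.
(Indeed, f is constant along the null direction of H through x*, so x* is not a strict local extremum.)

degen


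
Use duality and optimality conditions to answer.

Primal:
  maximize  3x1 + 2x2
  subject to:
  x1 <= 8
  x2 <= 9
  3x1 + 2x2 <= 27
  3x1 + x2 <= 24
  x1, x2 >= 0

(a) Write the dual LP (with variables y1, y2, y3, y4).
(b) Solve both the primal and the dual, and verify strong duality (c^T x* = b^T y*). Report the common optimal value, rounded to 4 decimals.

The standard primal-dual pair for 'max c^T x s.t. A x <= b, x >= 0' is:
  Dual:  min b^T y  s.t.  A^T y >= c,  y >= 0.

So the dual LP is:
  minimize  8y1 + 9y2 + 27y3 + 24y4
  subject to:
    y1 + 3y3 + 3y4 >= 3
    y2 + 2y3 + y4 >= 2
    y1, y2, y3, y4 >= 0

Solving the primal: x* = (7, 3).
  primal value c^T x* = 27.
Solving the dual: y* = (0, 0, 1, 0).
  dual value b^T y* = 27.
Strong duality: c^T x* = b^T y*. Confirmed.

27


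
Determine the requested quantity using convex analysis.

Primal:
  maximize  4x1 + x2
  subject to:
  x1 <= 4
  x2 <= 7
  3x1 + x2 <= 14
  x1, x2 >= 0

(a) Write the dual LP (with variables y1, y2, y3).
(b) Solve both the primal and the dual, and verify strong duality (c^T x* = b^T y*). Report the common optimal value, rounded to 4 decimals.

The standard primal-dual pair for 'max c^T x s.t. A x <= b, x >= 0' is:
  Dual:  min b^T y  s.t.  A^T y >= c,  y >= 0.

So the dual LP is:
  minimize  4y1 + 7y2 + 14y3
  subject to:
    y1 + 3y3 >= 4
    y2 + y3 >= 1
    y1, y2, y3 >= 0

Solving the primal: x* = (4, 2).
  primal value c^T x* = 18.
Solving the dual: y* = (1, 0, 1).
  dual value b^T y* = 18.
Strong duality: c^T x* = b^T y*. Confirmed.

18


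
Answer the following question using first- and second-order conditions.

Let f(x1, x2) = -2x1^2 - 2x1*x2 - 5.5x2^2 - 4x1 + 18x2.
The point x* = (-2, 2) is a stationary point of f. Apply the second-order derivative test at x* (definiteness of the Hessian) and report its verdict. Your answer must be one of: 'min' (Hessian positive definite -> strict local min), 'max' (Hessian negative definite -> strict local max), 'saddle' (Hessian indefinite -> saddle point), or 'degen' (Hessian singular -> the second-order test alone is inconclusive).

Compute the Hessian H = grad^2 f:
  H = [[-4, -2], [-2, -11]]
Verify stationarity: grad f(x*) = H x* + g = (0, 0).
Eigenvalues of H: -11.5311, -3.4689.
Both eigenvalues < 0, so H is negative definite -> x* is a strict local max.

max


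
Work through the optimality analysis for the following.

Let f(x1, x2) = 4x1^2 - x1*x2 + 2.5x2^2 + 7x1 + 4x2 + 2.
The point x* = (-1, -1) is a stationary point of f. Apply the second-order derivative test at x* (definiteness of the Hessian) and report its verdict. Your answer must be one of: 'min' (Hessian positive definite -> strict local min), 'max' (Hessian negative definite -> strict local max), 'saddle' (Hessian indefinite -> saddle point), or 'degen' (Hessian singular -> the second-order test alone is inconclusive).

Compute the Hessian H = grad^2 f:
  H = [[8, -1], [-1, 5]]
Verify stationarity: grad f(x*) = H x* + g = (0, 0).
Eigenvalues of H: 4.6972, 8.3028.
Both eigenvalues > 0, so H is positive definite -> x* is a strict local min.

min


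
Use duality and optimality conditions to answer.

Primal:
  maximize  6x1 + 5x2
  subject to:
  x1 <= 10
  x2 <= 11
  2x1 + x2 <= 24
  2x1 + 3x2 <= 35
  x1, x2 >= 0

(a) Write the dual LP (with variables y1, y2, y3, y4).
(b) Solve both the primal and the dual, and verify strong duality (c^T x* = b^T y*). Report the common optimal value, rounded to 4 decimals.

The standard primal-dual pair for 'max c^T x s.t. A x <= b, x >= 0' is:
  Dual:  min b^T y  s.t.  A^T y >= c,  y >= 0.

So the dual LP is:
  minimize  10y1 + 11y2 + 24y3 + 35y4
  subject to:
    y1 + 2y3 + 2y4 >= 6
    y2 + y3 + 3y4 >= 5
    y1, y2, y3, y4 >= 0

Solving the primal: x* = (9.25, 5.5).
  primal value c^T x* = 83.
Solving the dual: y* = (0, 0, 2, 1).
  dual value b^T y* = 83.
Strong duality: c^T x* = b^T y*. Confirmed.

83


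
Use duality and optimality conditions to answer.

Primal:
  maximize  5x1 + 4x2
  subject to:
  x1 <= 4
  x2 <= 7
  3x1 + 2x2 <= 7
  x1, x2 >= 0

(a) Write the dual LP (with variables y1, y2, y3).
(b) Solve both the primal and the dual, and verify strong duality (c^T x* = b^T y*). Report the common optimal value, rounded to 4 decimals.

The standard primal-dual pair for 'max c^T x s.t. A x <= b, x >= 0' is:
  Dual:  min b^T y  s.t.  A^T y >= c,  y >= 0.

So the dual LP is:
  minimize  4y1 + 7y2 + 7y3
  subject to:
    y1 + 3y3 >= 5
    y2 + 2y3 >= 4
    y1, y2, y3 >= 0

Solving the primal: x* = (0, 3.5).
  primal value c^T x* = 14.
Solving the dual: y* = (0, 0, 2).
  dual value b^T y* = 14.
Strong duality: c^T x* = b^T y*. Confirmed.

14


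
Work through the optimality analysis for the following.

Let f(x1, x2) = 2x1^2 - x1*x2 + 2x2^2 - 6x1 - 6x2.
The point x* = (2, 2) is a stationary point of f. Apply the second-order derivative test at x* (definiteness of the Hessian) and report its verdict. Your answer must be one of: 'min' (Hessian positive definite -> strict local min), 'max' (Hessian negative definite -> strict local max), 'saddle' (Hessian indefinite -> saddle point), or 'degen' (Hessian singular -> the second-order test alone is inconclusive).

Compute the Hessian H = grad^2 f:
  H = [[4, -1], [-1, 4]]
Verify stationarity: grad f(x*) = H x* + g = (0, 0).
Eigenvalues of H: 3, 5.
Both eigenvalues > 0, so H is positive definite -> x* is a strict local min.

min


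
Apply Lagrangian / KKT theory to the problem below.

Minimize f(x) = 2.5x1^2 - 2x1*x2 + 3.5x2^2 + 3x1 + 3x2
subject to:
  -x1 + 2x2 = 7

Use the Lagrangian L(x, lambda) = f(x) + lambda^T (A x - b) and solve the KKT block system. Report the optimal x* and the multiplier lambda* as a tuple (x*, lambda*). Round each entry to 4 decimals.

Form the Lagrangian:
  L(x, lambda) = (1/2) x^T Q x + c^T x + lambda^T (A x - b)
Stationarity (grad_x L = 0): Q x + c + A^T lambda = 0.
Primal feasibility: A x = b.

This gives the KKT block system:
  [ Q   A^T ] [ x     ]   [-c ]
  [ A    0  ] [ lambda ] = [ b ]

Solving the linear system:
  x*      = (-2.0526, 2.4737)
  lambda* = (-12.2105)
  f(x*)   = 43.3684

x* = (-2.0526, 2.4737), lambda* = (-12.2105)


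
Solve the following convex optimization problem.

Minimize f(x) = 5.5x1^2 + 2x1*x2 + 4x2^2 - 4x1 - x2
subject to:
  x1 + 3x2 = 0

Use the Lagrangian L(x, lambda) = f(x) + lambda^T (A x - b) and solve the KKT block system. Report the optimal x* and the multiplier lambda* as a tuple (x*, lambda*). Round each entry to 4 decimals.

Form the Lagrangian:
  L(x, lambda) = (1/2) x^T Q x + c^T x + lambda^T (A x - b)
Stationarity (grad_x L = 0): Q x + c + A^T lambda = 0.
Primal feasibility: A x = b.

This gives the KKT block system:
  [ Q   A^T ] [ x     ]   [-c ]
  [ A    0  ] [ lambda ] = [ b ]

Solving the linear system:
  x*      = (0.3474, -0.1158)
  lambda* = (0.4105)
  f(x*)   = -0.6368

x* = (0.3474, -0.1158), lambda* = (0.4105)


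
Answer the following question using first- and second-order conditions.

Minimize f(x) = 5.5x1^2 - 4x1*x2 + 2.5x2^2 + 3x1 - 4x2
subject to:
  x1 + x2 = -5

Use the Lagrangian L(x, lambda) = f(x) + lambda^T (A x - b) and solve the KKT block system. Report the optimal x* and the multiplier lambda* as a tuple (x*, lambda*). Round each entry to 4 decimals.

Form the Lagrangian:
  L(x, lambda) = (1/2) x^T Q x + c^T x + lambda^T (A x - b)
Stationarity (grad_x L = 0): Q x + c + A^T lambda = 0.
Primal feasibility: A x = b.

This gives the KKT block system:
  [ Q   A^T ] [ x     ]   [-c ]
  [ A    0  ] [ lambda ] = [ b ]

Solving the linear system:
  x*      = (-2.1667, -2.8333)
  lambda* = (9.5)
  f(x*)   = 26.1667

x* = (-2.1667, -2.8333), lambda* = (9.5)


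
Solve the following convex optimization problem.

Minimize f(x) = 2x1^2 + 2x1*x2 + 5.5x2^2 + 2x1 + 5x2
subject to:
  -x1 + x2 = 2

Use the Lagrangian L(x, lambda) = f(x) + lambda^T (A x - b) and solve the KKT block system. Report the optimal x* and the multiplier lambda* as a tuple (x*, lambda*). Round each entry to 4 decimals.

Form the Lagrangian:
  L(x, lambda) = (1/2) x^T Q x + c^T x + lambda^T (A x - b)
Stationarity (grad_x L = 0): Q x + c + A^T lambda = 0.
Primal feasibility: A x = b.

This gives the KKT block system:
  [ Q   A^T ] [ x     ]   [-c ]
  [ A    0  ] [ lambda ] = [ b ]

Solving the linear system:
  x*      = (-1.7368, 0.2632)
  lambda* = (-4.4211)
  f(x*)   = 3.3421

x* = (-1.7368, 0.2632), lambda* = (-4.4211)


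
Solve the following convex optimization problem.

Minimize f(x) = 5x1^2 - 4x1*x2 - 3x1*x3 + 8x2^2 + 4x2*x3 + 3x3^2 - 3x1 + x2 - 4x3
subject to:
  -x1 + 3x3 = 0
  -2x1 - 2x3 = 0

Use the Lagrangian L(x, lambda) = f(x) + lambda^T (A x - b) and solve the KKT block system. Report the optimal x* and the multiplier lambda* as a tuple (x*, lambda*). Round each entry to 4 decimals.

Form the Lagrangian:
  L(x, lambda) = (1/2) x^T Q x + c^T x + lambda^T (A x - b)
Stationarity (grad_x L = 0): Q x + c + A^T lambda = 0.
Primal feasibility: A x = b.

This gives the KKT block system:
  [ Q   A^T ] [ x     ]   [-c ]
  [ A    0  ] [ lambda ] = [ b ]

Solving the linear system:
  x*      = (0, -0.0625, 0)
  lambda* = (0.375, -1.5625)
  f(x*)   = -0.0312

x* = (0, -0.0625, 0), lambda* = (0.375, -1.5625)


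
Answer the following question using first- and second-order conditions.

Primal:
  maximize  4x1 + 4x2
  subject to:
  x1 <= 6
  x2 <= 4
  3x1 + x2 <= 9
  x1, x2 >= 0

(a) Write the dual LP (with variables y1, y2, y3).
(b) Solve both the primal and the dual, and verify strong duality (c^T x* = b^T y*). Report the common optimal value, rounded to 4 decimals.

The standard primal-dual pair for 'max c^T x s.t. A x <= b, x >= 0' is:
  Dual:  min b^T y  s.t.  A^T y >= c,  y >= 0.

So the dual LP is:
  minimize  6y1 + 4y2 + 9y3
  subject to:
    y1 + 3y3 >= 4
    y2 + y3 >= 4
    y1, y2, y3 >= 0

Solving the primal: x* = (1.6667, 4).
  primal value c^T x* = 22.6667.
Solving the dual: y* = (0, 2.6667, 1.3333).
  dual value b^T y* = 22.6667.
Strong duality: c^T x* = b^T y*. Confirmed.

22.6667


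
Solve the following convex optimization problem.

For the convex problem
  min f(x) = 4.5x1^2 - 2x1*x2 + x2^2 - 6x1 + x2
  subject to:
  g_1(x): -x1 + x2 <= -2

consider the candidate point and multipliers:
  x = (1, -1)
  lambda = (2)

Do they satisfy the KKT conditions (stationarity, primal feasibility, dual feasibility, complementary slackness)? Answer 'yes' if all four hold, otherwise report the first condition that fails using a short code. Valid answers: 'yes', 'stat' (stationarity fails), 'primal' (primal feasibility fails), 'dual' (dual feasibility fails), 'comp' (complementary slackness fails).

Gradient of f: grad f(x) = Q x + c = (5, -3)
Constraint values g_i(x) = a_i^T x - b_i:
  g_1((1, -1)) = 0
Stationarity residual: grad f(x) + sum_i lambda_i a_i = (3, -1)
  -> stationarity FAILS
Primal feasibility (all g_i <= 0): OK
Dual feasibility (all lambda_i >= 0): OK
Complementary slackness (lambda_i * g_i(x) = 0 for all i): OK

Verdict: the first failing condition is stationarity -> stat.

stat


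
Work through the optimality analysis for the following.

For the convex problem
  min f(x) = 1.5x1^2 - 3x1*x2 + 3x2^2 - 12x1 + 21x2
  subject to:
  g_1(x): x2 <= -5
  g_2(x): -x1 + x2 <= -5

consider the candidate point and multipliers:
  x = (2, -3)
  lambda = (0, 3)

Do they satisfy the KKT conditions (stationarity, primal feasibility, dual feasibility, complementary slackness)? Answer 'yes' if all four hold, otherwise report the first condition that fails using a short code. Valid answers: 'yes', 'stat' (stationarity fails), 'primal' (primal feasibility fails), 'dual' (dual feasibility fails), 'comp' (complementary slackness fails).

Gradient of f: grad f(x) = Q x + c = (3, -3)
Constraint values g_i(x) = a_i^T x - b_i:
  g_1((2, -3)) = 2
  g_2((2, -3)) = 0
Stationarity residual: grad f(x) + sum_i lambda_i a_i = (0, 0)
  -> stationarity OK
Primal feasibility (all g_i <= 0): FAILS
Dual feasibility (all lambda_i >= 0): OK
Complementary slackness (lambda_i * g_i(x) = 0 for all i): OK

Verdict: the first failing condition is primal_feasibility -> primal.

primal


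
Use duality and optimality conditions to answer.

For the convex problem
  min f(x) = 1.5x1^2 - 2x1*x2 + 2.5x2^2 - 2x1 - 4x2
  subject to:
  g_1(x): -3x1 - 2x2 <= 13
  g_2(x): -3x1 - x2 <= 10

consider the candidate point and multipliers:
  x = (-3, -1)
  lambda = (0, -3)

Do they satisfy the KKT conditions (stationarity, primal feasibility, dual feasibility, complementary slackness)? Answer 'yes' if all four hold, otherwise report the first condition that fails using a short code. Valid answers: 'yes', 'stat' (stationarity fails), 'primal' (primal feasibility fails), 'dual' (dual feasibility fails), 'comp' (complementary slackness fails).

Gradient of f: grad f(x) = Q x + c = (-9, -3)
Constraint values g_i(x) = a_i^T x - b_i:
  g_1((-3, -1)) = -2
  g_2((-3, -1)) = 0
Stationarity residual: grad f(x) + sum_i lambda_i a_i = (0, 0)
  -> stationarity OK
Primal feasibility (all g_i <= 0): OK
Dual feasibility (all lambda_i >= 0): FAILS
Complementary slackness (lambda_i * g_i(x) = 0 for all i): OK

Verdict: the first failing condition is dual_feasibility -> dual.

dual


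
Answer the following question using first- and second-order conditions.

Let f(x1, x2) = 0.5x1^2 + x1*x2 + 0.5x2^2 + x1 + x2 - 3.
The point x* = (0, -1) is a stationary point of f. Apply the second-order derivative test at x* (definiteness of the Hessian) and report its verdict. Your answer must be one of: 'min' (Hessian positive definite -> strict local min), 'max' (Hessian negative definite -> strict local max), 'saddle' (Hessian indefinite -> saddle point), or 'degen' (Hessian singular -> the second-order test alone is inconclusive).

Compute the Hessian H = grad^2 f:
  H = [[1, 1], [1, 1]]
Verify stationarity: grad f(x*) = H x* + g = (0, 0).
Eigenvalues of H: 0, 2.
H has a zero eigenvalue (singular; positive semidefinite but not definite), so H is neither positive definite, negative definite, nor indefinite. The second-order test alone is inconclusive -> degen.
(Indeed, f is constant along the null direction of H through x*, so x* is not a strict local extremum.)

degen


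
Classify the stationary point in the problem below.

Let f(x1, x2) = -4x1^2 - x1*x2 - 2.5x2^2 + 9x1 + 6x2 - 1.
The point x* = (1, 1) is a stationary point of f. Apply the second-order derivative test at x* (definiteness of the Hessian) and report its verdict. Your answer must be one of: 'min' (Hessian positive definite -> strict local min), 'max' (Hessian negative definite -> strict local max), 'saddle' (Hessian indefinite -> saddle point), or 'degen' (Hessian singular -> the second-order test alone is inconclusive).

Compute the Hessian H = grad^2 f:
  H = [[-8, -1], [-1, -5]]
Verify stationarity: grad f(x*) = H x* + g = (0, 0).
Eigenvalues of H: -8.3028, -4.6972.
Both eigenvalues < 0, so H is negative definite -> x* is a strict local max.

max


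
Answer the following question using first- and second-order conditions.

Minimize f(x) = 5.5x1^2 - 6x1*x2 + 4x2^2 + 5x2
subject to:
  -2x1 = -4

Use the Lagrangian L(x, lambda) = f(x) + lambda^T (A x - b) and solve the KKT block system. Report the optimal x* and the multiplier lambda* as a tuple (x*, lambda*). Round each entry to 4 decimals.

Form the Lagrangian:
  L(x, lambda) = (1/2) x^T Q x + c^T x + lambda^T (A x - b)
Stationarity (grad_x L = 0): Q x + c + A^T lambda = 0.
Primal feasibility: A x = b.

This gives the KKT block system:
  [ Q   A^T ] [ x     ]   [-c ]
  [ A    0  ] [ lambda ] = [ b ]

Solving the linear system:
  x*      = (2, 0.875)
  lambda* = (8.375)
  f(x*)   = 18.9375

x* = (2, 0.875), lambda* = (8.375)


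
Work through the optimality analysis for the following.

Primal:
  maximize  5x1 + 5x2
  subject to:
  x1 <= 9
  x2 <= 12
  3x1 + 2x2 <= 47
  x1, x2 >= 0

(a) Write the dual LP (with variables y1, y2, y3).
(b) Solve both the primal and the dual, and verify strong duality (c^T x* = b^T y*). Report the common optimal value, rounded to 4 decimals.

The standard primal-dual pair for 'max c^T x s.t. A x <= b, x >= 0' is:
  Dual:  min b^T y  s.t.  A^T y >= c,  y >= 0.

So the dual LP is:
  minimize  9y1 + 12y2 + 47y3
  subject to:
    y1 + 3y3 >= 5
    y2 + 2y3 >= 5
    y1, y2, y3 >= 0

Solving the primal: x* = (7.6667, 12).
  primal value c^T x* = 98.3333.
Solving the dual: y* = (0, 1.6667, 1.6667).
  dual value b^T y* = 98.3333.
Strong duality: c^T x* = b^T y*. Confirmed.

98.3333


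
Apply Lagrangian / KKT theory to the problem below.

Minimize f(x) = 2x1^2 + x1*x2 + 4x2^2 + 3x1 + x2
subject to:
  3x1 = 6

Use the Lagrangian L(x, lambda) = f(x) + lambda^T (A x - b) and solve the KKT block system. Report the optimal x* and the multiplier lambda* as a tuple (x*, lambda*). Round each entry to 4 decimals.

Form the Lagrangian:
  L(x, lambda) = (1/2) x^T Q x + c^T x + lambda^T (A x - b)
Stationarity (grad_x L = 0): Q x + c + A^T lambda = 0.
Primal feasibility: A x = b.

This gives the KKT block system:
  [ Q   A^T ] [ x     ]   [-c ]
  [ A    0  ] [ lambda ] = [ b ]

Solving the linear system:
  x*      = (2, -0.375)
  lambda* = (-3.5417)
  f(x*)   = 13.4375

x* = (2, -0.375), lambda* = (-3.5417)


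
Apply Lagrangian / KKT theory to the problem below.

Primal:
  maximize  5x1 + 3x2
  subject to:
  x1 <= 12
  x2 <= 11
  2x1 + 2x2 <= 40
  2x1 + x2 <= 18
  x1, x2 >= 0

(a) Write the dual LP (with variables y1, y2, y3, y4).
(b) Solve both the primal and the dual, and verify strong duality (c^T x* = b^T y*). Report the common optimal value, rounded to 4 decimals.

The standard primal-dual pair for 'max c^T x s.t. A x <= b, x >= 0' is:
  Dual:  min b^T y  s.t.  A^T y >= c,  y >= 0.

So the dual LP is:
  minimize  12y1 + 11y2 + 40y3 + 18y4
  subject to:
    y1 + 2y3 + 2y4 >= 5
    y2 + 2y3 + y4 >= 3
    y1, y2, y3, y4 >= 0

Solving the primal: x* = (3.5, 11).
  primal value c^T x* = 50.5.
Solving the dual: y* = (0, 0.5, 0, 2.5).
  dual value b^T y* = 50.5.
Strong duality: c^T x* = b^T y*. Confirmed.

50.5


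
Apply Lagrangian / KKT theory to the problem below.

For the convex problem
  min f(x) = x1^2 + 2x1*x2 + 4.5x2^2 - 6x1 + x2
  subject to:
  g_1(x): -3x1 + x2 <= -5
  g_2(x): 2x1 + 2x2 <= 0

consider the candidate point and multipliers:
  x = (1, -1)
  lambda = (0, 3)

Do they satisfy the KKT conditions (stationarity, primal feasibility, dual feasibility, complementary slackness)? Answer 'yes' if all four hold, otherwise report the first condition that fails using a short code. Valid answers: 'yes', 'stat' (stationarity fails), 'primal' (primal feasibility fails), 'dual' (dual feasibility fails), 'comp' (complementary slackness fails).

Gradient of f: grad f(x) = Q x + c = (-6, -6)
Constraint values g_i(x) = a_i^T x - b_i:
  g_1((1, -1)) = 1
  g_2((1, -1)) = 0
Stationarity residual: grad f(x) + sum_i lambda_i a_i = (0, 0)
  -> stationarity OK
Primal feasibility (all g_i <= 0): FAILS
Dual feasibility (all lambda_i >= 0): OK
Complementary slackness (lambda_i * g_i(x) = 0 for all i): OK

Verdict: the first failing condition is primal_feasibility -> primal.

primal


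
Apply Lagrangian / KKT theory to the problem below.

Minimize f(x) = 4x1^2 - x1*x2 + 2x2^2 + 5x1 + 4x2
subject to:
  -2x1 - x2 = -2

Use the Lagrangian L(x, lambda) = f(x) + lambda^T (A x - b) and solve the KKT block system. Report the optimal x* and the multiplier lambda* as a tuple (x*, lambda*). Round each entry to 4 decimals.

Form the Lagrangian:
  L(x, lambda) = (1/2) x^T Q x + c^T x + lambda^T (A x - b)
Stationarity (grad_x L = 0): Q x + c + A^T lambda = 0.
Primal feasibility: A x = b.

This gives the KKT block system:
  [ Q   A^T ] [ x     ]   [-c ]
  [ A    0  ] [ lambda ] = [ b ]

Solving the linear system:
  x*      = (0.75, 0.5)
  lambda* = (5.25)
  f(x*)   = 8.125

x* = (0.75, 0.5), lambda* = (5.25)


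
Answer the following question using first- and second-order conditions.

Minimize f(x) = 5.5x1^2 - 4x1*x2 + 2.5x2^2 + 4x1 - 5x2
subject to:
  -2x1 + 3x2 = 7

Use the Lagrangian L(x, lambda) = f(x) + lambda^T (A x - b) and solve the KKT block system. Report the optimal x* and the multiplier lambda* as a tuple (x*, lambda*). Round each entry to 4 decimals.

Form the Lagrangian:
  L(x, lambda) = (1/2) x^T Q x + c^T x + lambda^T (A x - b)
Stationarity (grad_x L = 0): Q x + c + A^T lambda = 0.
Primal feasibility: A x = b.

This gives the KKT block system:
  [ Q   A^T ] [ x     ]   [-c ]
  [ A    0  ] [ lambda ] = [ b ]

Solving the linear system:
  x*      = (0.1127, 2.4085)
  lambda* = (-2.1972)
  f(x*)   = 1.8944

x* = (0.1127, 2.4085), lambda* = (-2.1972)


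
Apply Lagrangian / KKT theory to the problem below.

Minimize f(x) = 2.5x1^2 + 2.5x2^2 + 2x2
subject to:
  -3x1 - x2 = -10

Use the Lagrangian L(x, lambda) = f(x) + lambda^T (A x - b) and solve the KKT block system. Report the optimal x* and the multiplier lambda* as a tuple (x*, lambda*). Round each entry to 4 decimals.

Form the Lagrangian:
  L(x, lambda) = (1/2) x^T Q x + c^T x + lambda^T (A x - b)
Stationarity (grad_x L = 0): Q x + c + A^T lambda = 0.
Primal feasibility: A x = b.

This gives the KKT block system:
  [ Q   A^T ] [ x     ]   [-c ]
  [ A    0  ] [ lambda ] = [ b ]

Solving the linear system:
  x*      = (3.12, 0.64)
  lambda* = (5.2)
  f(x*)   = 26.64

x* = (3.12, 0.64), lambda* = (5.2)


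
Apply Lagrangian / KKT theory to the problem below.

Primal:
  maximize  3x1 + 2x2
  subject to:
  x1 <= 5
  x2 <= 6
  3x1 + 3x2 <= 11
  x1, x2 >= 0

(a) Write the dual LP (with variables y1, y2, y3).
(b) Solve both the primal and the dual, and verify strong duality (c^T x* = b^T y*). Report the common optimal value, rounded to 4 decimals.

The standard primal-dual pair for 'max c^T x s.t. A x <= b, x >= 0' is:
  Dual:  min b^T y  s.t.  A^T y >= c,  y >= 0.

So the dual LP is:
  minimize  5y1 + 6y2 + 11y3
  subject to:
    y1 + 3y3 >= 3
    y2 + 3y3 >= 2
    y1, y2, y3 >= 0

Solving the primal: x* = (3.6667, 0).
  primal value c^T x* = 11.
Solving the dual: y* = (0, 0, 1).
  dual value b^T y* = 11.
Strong duality: c^T x* = b^T y*. Confirmed.

11


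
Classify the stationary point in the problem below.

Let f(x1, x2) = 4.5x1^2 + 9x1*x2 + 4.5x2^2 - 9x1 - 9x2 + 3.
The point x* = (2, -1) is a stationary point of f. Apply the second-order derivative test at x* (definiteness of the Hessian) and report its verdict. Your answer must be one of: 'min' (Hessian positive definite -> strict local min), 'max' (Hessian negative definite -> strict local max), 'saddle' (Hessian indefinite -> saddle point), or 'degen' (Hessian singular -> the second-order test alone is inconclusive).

Compute the Hessian H = grad^2 f:
  H = [[9, 9], [9, 9]]
Verify stationarity: grad f(x*) = H x* + g = (0, 0).
Eigenvalues of H: 0, 18.
H has a zero eigenvalue (singular; positive semidefinite but not definite), so H is neither positive definite, negative definite, nor indefinite. The second-order test alone is inconclusive -> degen.
(Indeed, f is constant along the null direction of H through x*, so x* is not a strict local extremum.)

degen


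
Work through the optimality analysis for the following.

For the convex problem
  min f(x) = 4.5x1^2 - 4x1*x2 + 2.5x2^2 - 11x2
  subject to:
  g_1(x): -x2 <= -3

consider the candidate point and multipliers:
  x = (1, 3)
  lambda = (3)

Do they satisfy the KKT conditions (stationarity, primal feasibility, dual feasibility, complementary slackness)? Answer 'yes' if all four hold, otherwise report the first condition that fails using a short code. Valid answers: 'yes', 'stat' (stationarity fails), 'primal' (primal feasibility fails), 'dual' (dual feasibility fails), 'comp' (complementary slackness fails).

Gradient of f: grad f(x) = Q x + c = (-3, 0)
Constraint values g_i(x) = a_i^T x - b_i:
  g_1((1, 3)) = 0
Stationarity residual: grad f(x) + sum_i lambda_i a_i = (-3, -3)
  -> stationarity FAILS
Primal feasibility (all g_i <= 0): OK
Dual feasibility (all lambda_i >= 0): OK
Complementary slackness (lambda_i * g_i(x) = 0 for all i): OK

Verdict: the first failing condition is stationarity -> stat.

stat


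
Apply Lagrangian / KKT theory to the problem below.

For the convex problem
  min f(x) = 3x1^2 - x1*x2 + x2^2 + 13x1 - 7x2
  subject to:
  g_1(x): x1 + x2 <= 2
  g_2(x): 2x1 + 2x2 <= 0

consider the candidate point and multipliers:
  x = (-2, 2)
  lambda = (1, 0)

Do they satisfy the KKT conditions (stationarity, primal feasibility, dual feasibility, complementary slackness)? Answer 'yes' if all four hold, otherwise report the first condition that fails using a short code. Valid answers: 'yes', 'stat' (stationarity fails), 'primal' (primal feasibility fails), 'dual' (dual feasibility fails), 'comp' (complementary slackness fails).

Gradient of f: grad f(x) = Q x + c = (-1, -1)
Constraint values g_i(x) = a_i^T x - b_i:
  g_1((-2, 2)) = -2
  g_2((-2, 2)) = 0
Stationarity residual: grad f(x) + sum_i lambda_i a_i = (0, 0)
  -> stationarity OK
Primal feasibility (all g_i <= 0): OK
Dual feasibility (all lambda_i >= 0): OK
Complementary slackness (lambda_i * g_i(x) = 0 for all i): FAILS

Verdict: the first failing condition is complementary_slackness -> comp.

comp


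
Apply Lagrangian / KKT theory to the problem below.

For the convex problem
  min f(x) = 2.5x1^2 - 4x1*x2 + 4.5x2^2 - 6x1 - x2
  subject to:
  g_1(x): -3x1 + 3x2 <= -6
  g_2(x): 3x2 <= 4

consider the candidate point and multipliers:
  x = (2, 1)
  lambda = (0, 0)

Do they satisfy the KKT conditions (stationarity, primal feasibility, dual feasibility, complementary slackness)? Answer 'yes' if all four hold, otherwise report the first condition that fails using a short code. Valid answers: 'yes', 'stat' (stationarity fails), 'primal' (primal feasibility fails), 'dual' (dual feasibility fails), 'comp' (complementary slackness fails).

Gradient of f: grad f(x) = Q x + c = (0, 0)
Constraint values g_i(x) = a_i^T x - b_i:
  g_1((2, 1)) = 3
  g_2((2, 1)) = -1
Stationarity residual: grad f(x) + sum_i lambda_i a_i = (0, 0)
  -> stationarity OK
Primal feasibility (all g_i <= 0): FAILS
Dual feasibility (all lambda_i >= 0): OK
Complementary slackness (lambda_i * g_i(x) = 0 for all i): OK

Verdict: the first failing condition is primal_feasibility -> primal.

primal


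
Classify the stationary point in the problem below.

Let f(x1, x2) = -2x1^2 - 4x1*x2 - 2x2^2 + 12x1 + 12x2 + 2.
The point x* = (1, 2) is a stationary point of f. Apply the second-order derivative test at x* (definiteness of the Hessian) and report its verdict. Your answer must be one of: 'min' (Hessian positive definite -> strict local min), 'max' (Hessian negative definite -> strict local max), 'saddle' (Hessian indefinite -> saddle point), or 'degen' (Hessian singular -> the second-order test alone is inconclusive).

Compute the Hessian H = grad^2 f:
  H = [[-4, -4], [-4, -4]]
Verify stationarity: grad f(x*) = H x* + g = (0, 0).
Eigenvalues of H: -8, 0.
H has a zero eigenvalue (singular; negative semidefinite but not definite), so H is neither positive definite, negative definite, nor indefinite. The second-order test alone is inconclusive -> degen.
(Indeed, f is constant along the null direction of H through x*, so x* is not a strict local extremum.)

degen


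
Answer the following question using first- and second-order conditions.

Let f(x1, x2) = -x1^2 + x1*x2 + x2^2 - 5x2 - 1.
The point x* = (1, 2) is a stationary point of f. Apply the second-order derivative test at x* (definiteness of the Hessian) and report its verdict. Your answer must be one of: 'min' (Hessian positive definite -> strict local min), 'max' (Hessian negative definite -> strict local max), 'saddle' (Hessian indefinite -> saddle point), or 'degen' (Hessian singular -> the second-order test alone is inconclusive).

Compute the Hessian H = grad^2 f:
  H = [[-2, 1], [1, 2]]
Verify stationarity: grad f(x*) = H x* + g = (0, 0).
Eigenvalues of H: -2.2361, 2.2361.
Eigenvalues have mixed signs, so H is indefinite -> x* is a saddle point.

saddle


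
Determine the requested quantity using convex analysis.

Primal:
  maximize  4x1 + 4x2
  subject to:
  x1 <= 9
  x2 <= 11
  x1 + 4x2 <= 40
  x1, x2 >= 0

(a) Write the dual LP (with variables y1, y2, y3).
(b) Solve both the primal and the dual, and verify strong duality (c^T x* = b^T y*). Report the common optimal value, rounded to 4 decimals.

The standard primal-dual pair for 'max c^T x s.t. A x <= b, x >= 0' is:
  Dual:  min b^T y  s.t.  A^T y >= c,  y >= 0.

So the dual LP is:
  minimize  9y1 + 11y2 + 40y3
  subject to:
    y1 + y3 >= 4
    y2 + 4y3 >= 4
    y1, y2, y3 >= 0

Solving the primal: x* = (9, 7.75).
  primal value c^T x* = 67.
Solving the dual: y* = (3, 0, 1).
  dual value b^T y* = 67.
Strong duality: c^T x* = b^T y*. Confirmed.

67


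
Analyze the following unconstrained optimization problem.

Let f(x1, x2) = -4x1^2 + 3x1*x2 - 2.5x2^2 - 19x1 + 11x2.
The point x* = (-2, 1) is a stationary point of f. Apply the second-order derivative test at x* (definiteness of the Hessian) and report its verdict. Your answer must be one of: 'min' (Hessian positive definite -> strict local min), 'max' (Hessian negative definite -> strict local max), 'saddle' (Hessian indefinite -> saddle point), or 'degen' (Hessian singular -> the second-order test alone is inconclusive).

Compute the Hessian H = grad^2 f:
  H = [[-8, 3], [3, -5]]
Verify stationarity: grad f(x*) = H x* + g = (0, 0).
Eigenvalues of H: -9.8541, -3.1459.
Both eigenvalues < 0, so H is negative definite -> x* is a strict local max.

max
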